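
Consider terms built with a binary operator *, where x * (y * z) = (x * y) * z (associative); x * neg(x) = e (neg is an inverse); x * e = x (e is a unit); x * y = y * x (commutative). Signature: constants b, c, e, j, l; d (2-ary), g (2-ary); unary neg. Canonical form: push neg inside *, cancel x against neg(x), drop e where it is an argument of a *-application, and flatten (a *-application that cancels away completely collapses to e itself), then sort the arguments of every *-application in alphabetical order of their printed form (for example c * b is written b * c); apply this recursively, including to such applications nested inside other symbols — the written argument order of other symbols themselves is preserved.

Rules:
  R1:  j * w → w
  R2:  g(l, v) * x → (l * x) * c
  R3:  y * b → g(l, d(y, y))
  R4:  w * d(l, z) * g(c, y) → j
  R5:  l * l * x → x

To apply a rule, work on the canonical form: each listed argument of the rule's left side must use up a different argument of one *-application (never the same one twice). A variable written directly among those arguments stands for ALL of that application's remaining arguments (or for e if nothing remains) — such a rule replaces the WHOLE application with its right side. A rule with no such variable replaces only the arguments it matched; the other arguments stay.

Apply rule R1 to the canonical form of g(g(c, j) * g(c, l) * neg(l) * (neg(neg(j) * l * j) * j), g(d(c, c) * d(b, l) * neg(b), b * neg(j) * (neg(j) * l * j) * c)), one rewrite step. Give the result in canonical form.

Canonical form:  g(g(c, j) * g(c, l) * j * neg(l) * neg(l), g(d(b, l) * d(c, c) * neg(b), b * c * l * neg(j)))
Match R1:  consume j;  w := g(c, j) * g(c, l) * neg(l) * neg(l)
The extension variable absorbs all remaining arguments, so the whole application is rewritten.
Giving:  g(g(c, j) * g(c, l) * neg(l) * neg(l), g(d(b, l) * d(c, c) * neg(b), b * c * l * neg(j)))

Answer: g(g(c, j) * g(c, l) * neg(l) * neg(l), g(d(b, l) * d(c, c) * neg(b), b * c * l * neg(j)))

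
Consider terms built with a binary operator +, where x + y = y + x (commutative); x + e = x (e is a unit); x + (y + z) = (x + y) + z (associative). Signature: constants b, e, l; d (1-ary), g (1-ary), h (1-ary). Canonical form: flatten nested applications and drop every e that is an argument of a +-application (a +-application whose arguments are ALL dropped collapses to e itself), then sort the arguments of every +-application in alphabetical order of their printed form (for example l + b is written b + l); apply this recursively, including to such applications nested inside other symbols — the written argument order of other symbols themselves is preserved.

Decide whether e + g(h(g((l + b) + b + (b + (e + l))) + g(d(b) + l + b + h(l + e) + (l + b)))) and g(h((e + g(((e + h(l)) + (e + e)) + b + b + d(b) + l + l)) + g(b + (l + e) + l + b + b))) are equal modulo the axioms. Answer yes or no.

Left:  e + g(h(g((l + b) + b + (b + (e + l))) + g(d(b) + l + b + h(l + e) + (l + b))))
  Canonicalize subterm:  g(h(g((l + b) + b + (b + (e + l))) + g(d(b) + l + b + h(l + e) + (l + b))))  →  g(h(g(b + b + b + l + l) + g(b + b + d(b) + h(l) + l + l)))
  Drop the unit:  drop e
  Sort:  g(h(g(b + b + b + l + l) + g(b + b + d(b) + h(l) + l + l)))
Right:  g(h((e + g(((e + h(l)) + (e + e)) + b + b + d(b) + l + l)) + g(b + (l + e) + l + b + b)))
  Work inside:  (e + g(((e + h(l)) + (e + e)) + b + b + d(b) + l + l)) + g(b + (l + e) + l + b + b)
  Merge nested applications:  e + g(((e + h(l)) + (e + e)) + b + b + d(b) + l + l) + g(b + (l + e) + l + b + b)
  Canonicalize subterm:  g(((e + h(l)) + (e + e)) + b + b + d(b) + l + l)  →  g(b + b + d(b) + h(l) + l + l)
  Canonicalize subterm:  g(b + (l + e) + l + b + b)  →  g(b + b + b + l + l)
  Units out:  drop e
  Sort:  g(b + b + b + l + l) + g(b + b + d(b) + h(l) + l + l)
  Put back:  g(h(g(b + b + b + l + l) + g(b + b + d(b) + h(l) + l + l)))

Answer: yes — both canonical forms are g(h(g(b + b + b + l + l) + g(b + b + d(b) + h(l) + l + l)))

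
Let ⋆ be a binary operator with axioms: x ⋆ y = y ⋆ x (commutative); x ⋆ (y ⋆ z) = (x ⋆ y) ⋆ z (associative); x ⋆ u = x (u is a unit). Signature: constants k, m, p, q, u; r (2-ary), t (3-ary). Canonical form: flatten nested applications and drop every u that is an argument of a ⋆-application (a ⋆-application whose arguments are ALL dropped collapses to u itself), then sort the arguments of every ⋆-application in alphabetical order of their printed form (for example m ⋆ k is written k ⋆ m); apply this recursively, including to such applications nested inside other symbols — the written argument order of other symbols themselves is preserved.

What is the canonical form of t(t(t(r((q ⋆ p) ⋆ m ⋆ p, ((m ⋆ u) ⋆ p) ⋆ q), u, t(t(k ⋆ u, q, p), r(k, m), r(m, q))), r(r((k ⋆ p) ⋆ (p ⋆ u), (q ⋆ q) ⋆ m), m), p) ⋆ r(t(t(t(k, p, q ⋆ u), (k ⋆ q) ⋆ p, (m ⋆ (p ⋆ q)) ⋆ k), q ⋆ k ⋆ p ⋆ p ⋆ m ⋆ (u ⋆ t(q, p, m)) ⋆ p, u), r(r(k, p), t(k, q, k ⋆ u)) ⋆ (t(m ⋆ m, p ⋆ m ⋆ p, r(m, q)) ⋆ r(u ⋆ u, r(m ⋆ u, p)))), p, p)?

Descend into:  t(t(r((q ⋆ p) ⋆ m ⋆ p, ((m ⋆ u) ⋆ p) ⋆ q), u, t(t(k ⋆ u, q, p), r(k, m), r(m, q))), r(r((k ⋆ p) ⋆ (p ⋆ u), (q ⋆ q) ⋆ m), m), p) ⋆ r(t(t(t(k, p, q ⋆ u), (k ⋆ q) ⋆ p, (m ⋆ (p ⋆ q)) ⋆ k), q ⋆ k ⋆ p ⋆ p ⋆ m ⋆ (u ⋆ t(q, p, m)) ⋆ p, u), r(r(k, p), t(k, q, k ⋆ u)) ⋆ (t(m ⋆ m, p ⋆ m ⋆ p, r(m, q)) ⋆ r(u ⋆ u, r(m ⋆ u, p))))
Canonicalize subterm:  t(t(r((q ⋆ p) ⋆ m ⋆ p, ((m ⋆ u) ⋆ p) ⋆ q), u, t(t(k ⋆ u, q, p), r(k, m), r(m, q))), r(r((k ⋆ p) ⋆ (p ⋆ u), (q ⋆ q) ⋆ m), m), p)  →  t(t(r(m ⋆ p ⋆ p ⋆ q, m ⋆ p ⋆ q), u, t(t(k, q, p), r(k, m), r(m, q))), r(r(k ⋆ p ⋆ p, m ⋆ q ⋆ q), m), p)
Canonicalize subterm:  r(t(t(t(k, p, q ⋆ u), (k ⋆ q) ⋆ p, (m ⋆ (p ⋆ q)) ⋆ k), q ⋆ k ⋆ p ⋆ p ⋆ m ⋆ (u ⋆ t(q, p, m)) ⋆ p, u), r(r(k, p), t(k, q, k ⋆ u)) ⋆ (t(m ⋆ m, p ⋆ m ⋆ p, r(m, q)) ⋆ r(u ⋆ u, r(m ⋆ u, p))))  →  r(t(t(t(k, p, q), k ⋆ p ⋆ q, k ⋆ m ⋆ p ⋆ q), k ⋆ m ⋆ p ⋆ p ⋆ p ⋆ q ⋆ t(q, p, m), u), r(r(k, p), t(k, q, k)) ⋆ r(u, r(m, p)) ⋆ t(m ⋆ m, m ⋆ p ⋆ p, r(m, q)))
Sort:  r(t(t(t(k, p, q), k ⋆ p ⋆ q, k ⋆ m ⋆ p ⋆ q), k ⋆ m ⋆ p ⋆ p ⋆ p ⋆ q ⋆ t(q, p, m), u), r(r(k, p), t(k, q, k)) ⋆ r(u, r(m, p)) ⋆ t(m ⋆ m, m ⋆ p ⋆ p, r(m, q))) ⋆ t(t(r(m ⋆ p ⋆ p ⋆ q, m ⋆ p ⋆ q), u, t(t(k, q, p), r(k, m), r(m, q))), r(r(k ⋆ p ⋆ p, m ⋆ q ⋆ q), m), p)
Reassemble:  t(r(t(t(t(k, p, q), k ⋆ p ⋆ q, k ⋆ m ⋆ p ⋆ q), k ⋆ m ⋆ p ⋆ p ⋆ p ⋆ q ⋆ t(q, p, m), u), r(r(k, p), t(k, q, k)) ⋆ r(u, r(m, p)) ⋆ t(m ⋆ m, m ⋆ p ⋆ p, r(m, q))) ⋆ t(t(r(m ⋆ p ⋆ p ⋆ q, m ⋆ p ⋆ q), u, t(t(k, q, p), r(k, m), r(m, q))), r(r(k ⋆ p ⋆ p, m ⋆ q ⋆ q), m), p), p, p)

Answer: t(r(t(t(t(k, p, q), k ⋆ p ⋆ q, k ⋆ m ⋆ p ⋆ q), k ⋆ m ⋆ p ⋆ p ⋆ p ⋆ q ⋆ t(q, p, m), u), r(r(k, p), t(k, q, k)) ⋆ r(u, r(m, p)) ⋆ t(m ⋆ m, m ⋆ p ⋆ p, r(m, q))) ⋆ t(t(r(m ⋆ p ⋆ p ⋆ q, m ⋆ p ⋆ q), u, t(t(k, q, p), r(k, m), r(m, q))), r(r(k ⋆ p ⋆ p, m ⋆ q ⋆ q), m), p), p, p)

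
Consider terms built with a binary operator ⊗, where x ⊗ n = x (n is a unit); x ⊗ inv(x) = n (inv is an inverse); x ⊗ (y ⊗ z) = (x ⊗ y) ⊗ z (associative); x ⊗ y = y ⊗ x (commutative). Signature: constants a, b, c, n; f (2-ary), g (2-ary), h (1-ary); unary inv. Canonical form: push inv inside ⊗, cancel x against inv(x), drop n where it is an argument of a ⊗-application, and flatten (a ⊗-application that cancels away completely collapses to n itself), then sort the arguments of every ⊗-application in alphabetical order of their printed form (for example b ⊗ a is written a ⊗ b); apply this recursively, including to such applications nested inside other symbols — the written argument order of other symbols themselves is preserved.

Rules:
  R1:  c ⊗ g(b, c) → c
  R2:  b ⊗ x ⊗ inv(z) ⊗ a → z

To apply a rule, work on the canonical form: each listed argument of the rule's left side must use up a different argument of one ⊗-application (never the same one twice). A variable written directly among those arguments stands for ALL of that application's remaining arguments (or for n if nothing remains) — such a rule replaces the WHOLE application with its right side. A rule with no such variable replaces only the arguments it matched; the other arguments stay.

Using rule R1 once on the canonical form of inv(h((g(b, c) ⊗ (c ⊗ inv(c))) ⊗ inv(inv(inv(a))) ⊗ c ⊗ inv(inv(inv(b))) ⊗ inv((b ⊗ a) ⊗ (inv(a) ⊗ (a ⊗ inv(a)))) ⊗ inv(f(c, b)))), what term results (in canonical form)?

Answer: inv(h(c ⊗ inv(a) ⊗ inv(b) ⊗ inv(b) ⊗ inv(f(c, b))))

Derivation:
Canonical form:  inv(h(c ⊗ g(b, c) ⊗ inv(a) ⊗ inv(b) ⊗ inv(b) ⊗ inv(f(c, b))))
Apply R1:  consuming c, g(b, c)
Giving:  inv(h(c ⊗ inv(a) ⊗ inv(b) ⊗ inv(b) ⊗ inv(f(c, b))))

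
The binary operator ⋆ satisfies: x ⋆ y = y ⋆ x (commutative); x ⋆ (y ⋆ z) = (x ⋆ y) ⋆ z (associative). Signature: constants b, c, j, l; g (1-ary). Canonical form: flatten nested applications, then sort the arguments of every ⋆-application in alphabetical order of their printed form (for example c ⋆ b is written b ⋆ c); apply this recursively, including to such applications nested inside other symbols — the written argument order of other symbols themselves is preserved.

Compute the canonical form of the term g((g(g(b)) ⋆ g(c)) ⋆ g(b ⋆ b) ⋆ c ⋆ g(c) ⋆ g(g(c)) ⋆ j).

Answer: g(c ⋆ g(b ⋆ b) ⋆ g(c) ⋆ g(c) ⋆ g(g(b)) ⋆ g(g(c)) ⋆ j)

Derivation:
Work inside:  (g(g(b)) ⋆ g(c)) ⋆ g(b ⋆ b) ⋆ c ⋆ g(c) ⋆ g(g(c)) ⋆ j
Un-nest:  g(g(b)) ⋆ g(c) ⋆ g(b ⋆ b) ⋆ c ⋆ g(c) ⋆ g(g(c)) ⋆ j
Order the arguments:  c ⋆ g(b ⋆ b) ⋆ g(c) ⋆ g(c) ⋆ g(g(b)) ⋆ g(g(c)) ⋆ j
Reassemble:  g(c ⋆ g(b ⋆ b) ⋆ g(c) ⋆ g(c) ⋆ g(g(b)) ⋆ g(g(c)) ⋆ j)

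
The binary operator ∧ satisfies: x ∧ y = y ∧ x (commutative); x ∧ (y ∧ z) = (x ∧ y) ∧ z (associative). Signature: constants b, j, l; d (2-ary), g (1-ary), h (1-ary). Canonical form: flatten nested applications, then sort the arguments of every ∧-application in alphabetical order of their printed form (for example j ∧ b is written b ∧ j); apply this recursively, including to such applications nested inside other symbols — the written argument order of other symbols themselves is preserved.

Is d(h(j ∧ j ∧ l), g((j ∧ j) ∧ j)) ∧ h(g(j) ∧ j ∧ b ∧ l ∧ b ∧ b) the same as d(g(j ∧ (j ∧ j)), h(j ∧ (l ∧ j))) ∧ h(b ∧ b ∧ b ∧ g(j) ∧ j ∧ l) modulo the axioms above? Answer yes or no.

Left:  d(h(j ∧ j ∧ l), g((j ∧ j) ∧ j)) ∧ h(g(j) ∧ j ∧ b ∧ l ∧ b ∧ b)
  Simplify inside:  d(h(j ∧ j ∧ l), g((j ∧ j) ∧ j))  →  d(h(j ∧ j ∧ l), g(j ∧ j ∧ j))
  Simplify inside:  h(g(j) ∧ j ∧ b ∧ l ∧ b ∧ b)  →  h(b ∧ b ∧ b ∧ g(j) ∧ j ∧ l)
  Order the arguments:  d(h(j ∧ j ∧ l), g(j ∧ j ∧ j)) ∧ h(b ∧ b ∧ b ∧ g(j) ∧ j ∧ l)
Right:  d(g(j ∧ (j ∧ j)), h(j ∧ (l ∧ j))) ∧ h(b ∧ b ∧ b ∧ g(j) ∧ j ∧ l)
  Inside:  d(g(j ∧ (j ∧ j)), h(j ∧ (l ∧ j)))  →  d(g(j ∧ j ∧ j), h(j ∧ j ∧ l))
  Sort:  d(g(j ∧ j ∧ j), h(j ∧ j ∧ l)) ∧ h(b ∧ b ∧ b ∧ g(j) ∧ j ∧ l)

Answer: no — d(h(j ∧ j ∧ l), g(j ∧ j ∧ j)) ∧ h(b ∧ b ∧ b ∧ g(j) ∧ j ∧ l) vs d(g(j ∧ j ∧ j), h(j ∧ j ∧ l)) ∧ h(b ∧ b ∧ b ∧ g(j) ∧ j ∧ l)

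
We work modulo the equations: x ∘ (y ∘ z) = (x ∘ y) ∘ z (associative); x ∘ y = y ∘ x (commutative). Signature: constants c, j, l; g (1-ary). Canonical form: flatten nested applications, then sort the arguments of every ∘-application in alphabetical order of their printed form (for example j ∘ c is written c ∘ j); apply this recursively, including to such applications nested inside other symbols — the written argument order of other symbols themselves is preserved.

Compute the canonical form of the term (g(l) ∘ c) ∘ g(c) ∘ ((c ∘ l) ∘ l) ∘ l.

Flatten:  g(l) ∘ c ∘ g(c) ∘ c ∘ l ∘ l ∘ l
Sort:  c ∘ c ∘ g(c) ∘ g(l) ∘ l ∘ l ∘ l

Answer: c ∘ c ∘ g(c) ∘ g(l) ∘ l ∘ l ∘ l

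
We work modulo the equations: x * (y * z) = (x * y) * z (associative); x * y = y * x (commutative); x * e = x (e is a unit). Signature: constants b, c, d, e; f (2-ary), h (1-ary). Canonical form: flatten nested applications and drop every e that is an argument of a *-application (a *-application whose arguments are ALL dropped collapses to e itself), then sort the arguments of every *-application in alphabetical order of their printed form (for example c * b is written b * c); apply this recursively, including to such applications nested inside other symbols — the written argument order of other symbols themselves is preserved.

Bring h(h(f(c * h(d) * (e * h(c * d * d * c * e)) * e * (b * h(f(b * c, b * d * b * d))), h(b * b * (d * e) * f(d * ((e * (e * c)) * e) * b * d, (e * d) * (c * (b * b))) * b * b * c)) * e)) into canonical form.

Work inside:  f(c * h(d) * (e * h(c * d * d * c * e)) * e * (b * h(f(b * c, b * d * b * d))), h(b * b * (d * e) * f(d * ((e * (e * c)) * e) * b * d, (e * d) * (c * (b * b))) * b * b * c)) * e
Inside:  f(c * h(d) * (e * h(c * d * d * c * e)) * e * (b * h(f(b * c, b * d * b * d))), h(b * b * (d * e) * f(d * ((e * (e * c)) * e) * b * d, (e * d) * (c * (b * b))) * b * b * c))  →  f(b * c * h(c * c * d * d) * h(d) * h(f(b * c, b * b * d * d)), h(b * b * b * b * c * d * f(b * c * d * d, b * b * c * d)))
Units out:  drop e
Sort:  f(b * c * h(c * c * d * d) * h(d) * h(f(b * c, b * b * d * d)), h(b * b * b * b * c * d * f(b * c * d * d, b * b * c * d)))
Put back:  h(h(f(b * c * h(c * c * d * d) * h(d) * h(f(b * c, b * b * d * d)), h(b * b * b * b * c * d * f(b * c * d * d, b * b * c * d)))))

Answer: h(h(f(b * c * h(c * c * d * d) * h(d) * h(f(b * c, b * b * d * d)), h(b * b * b * b * c * d * f(b * c * d * d, b * b * c * d)))))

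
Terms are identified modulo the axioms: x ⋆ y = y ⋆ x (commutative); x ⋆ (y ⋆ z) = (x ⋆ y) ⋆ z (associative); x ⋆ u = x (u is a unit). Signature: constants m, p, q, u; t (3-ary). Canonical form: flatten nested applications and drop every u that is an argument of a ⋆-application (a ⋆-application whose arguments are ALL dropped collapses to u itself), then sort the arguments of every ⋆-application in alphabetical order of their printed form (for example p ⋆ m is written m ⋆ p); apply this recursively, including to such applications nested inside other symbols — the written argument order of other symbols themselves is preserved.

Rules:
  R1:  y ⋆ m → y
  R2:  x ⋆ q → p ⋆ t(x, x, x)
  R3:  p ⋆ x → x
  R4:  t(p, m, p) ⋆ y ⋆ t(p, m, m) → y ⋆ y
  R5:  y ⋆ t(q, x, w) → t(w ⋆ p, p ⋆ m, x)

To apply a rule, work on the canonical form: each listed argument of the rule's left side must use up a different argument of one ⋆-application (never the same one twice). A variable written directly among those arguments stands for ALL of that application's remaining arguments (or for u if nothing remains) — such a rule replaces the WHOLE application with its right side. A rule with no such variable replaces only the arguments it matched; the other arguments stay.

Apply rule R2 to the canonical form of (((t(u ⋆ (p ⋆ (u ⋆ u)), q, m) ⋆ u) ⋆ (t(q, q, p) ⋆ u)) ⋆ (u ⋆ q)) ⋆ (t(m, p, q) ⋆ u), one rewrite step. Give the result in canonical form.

Answer: p ⋆ t(t(m, p, q) ⋆ t(p, q, m) ⋆ t(q, q, p), t(m, p, q) ⋆ t(p, q, m) ⋆ t(q, q, p), t(m, p, q) ⋆ t(p, q, m) ⋆ t(q, q, p))

Derivation:
Canonical form:  q ⋆ t(m, p, q) ⋆ t(p, q, m) ⋆ t(q, q, p)
Match R2:  consume q;  x := t(m, p, q) ⋆ t(p, q, m) ⋆ t(q, q, p)
The extension variable absorbs all remaining arguments, so the whole application is rewritten.
New term:  p ⋆ t(t(m, p, q) ⋆ t(p, q, m) ⋆ t(q, q, p), t(m, p, q) ⋆ t(p, q, m) ⋆ t(q, q, p), t(m, p, q) ⋆ t(p, q, m) ⋆ t(q, q, p))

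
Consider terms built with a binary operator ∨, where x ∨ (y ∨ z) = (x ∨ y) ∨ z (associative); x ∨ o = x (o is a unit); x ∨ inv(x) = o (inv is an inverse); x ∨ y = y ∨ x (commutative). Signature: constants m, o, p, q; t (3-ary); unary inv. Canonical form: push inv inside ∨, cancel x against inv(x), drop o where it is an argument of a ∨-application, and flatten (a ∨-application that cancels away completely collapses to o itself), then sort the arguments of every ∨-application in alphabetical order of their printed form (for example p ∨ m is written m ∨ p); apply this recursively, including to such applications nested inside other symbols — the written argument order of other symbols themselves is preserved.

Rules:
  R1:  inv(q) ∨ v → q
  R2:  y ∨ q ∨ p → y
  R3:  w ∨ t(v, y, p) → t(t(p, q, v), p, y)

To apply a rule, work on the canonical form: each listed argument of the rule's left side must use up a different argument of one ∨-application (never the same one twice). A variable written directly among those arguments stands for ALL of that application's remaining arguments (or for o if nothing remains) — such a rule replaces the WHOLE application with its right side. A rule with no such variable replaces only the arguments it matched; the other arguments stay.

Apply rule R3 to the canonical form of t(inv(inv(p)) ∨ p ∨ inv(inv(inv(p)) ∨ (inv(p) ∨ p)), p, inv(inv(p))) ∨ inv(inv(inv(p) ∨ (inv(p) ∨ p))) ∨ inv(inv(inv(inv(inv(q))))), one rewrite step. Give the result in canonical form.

Canonical form:  inv(p) ∨ inv(q) ∨ t(p, p, p)
Match R3:  consume t(p, p, p);  v := p, w := inv(p) ∨ inv(q), y := p
The variable takes the whole remainder — replace the entire application.
Result:  t(t(p, q, p), p, p)

Answer: t(t(p, q, p), p, p)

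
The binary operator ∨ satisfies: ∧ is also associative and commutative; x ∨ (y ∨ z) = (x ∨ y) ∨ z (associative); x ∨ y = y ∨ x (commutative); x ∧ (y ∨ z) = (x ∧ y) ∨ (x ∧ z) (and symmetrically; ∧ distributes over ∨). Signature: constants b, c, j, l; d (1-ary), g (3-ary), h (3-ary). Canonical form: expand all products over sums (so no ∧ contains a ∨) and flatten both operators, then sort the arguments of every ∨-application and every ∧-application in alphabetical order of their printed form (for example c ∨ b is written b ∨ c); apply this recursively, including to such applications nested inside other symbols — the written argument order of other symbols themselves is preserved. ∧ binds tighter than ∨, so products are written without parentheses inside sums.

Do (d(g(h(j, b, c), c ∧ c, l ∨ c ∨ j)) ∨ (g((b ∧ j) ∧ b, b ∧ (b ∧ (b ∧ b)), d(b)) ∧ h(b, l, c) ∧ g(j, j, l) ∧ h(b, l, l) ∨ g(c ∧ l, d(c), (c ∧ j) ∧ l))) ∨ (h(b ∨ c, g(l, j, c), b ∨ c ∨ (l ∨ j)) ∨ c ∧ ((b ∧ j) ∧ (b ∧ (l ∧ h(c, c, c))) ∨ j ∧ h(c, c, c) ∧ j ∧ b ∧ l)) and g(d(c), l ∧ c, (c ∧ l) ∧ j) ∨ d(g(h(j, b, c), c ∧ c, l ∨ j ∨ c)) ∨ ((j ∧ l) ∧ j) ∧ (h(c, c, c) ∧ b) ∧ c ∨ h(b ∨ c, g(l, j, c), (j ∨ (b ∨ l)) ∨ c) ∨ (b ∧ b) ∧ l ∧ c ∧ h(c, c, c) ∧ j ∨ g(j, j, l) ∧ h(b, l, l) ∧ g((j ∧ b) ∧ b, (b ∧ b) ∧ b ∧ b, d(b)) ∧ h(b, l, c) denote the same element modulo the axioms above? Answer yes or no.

Left:  (d(g(h(j, b, c), c ∧ c, l ∨ c ∨ j)) ∨ (g((b ∧ j) ∧ b, b ∧ (b ∧ (b ∧ b)), d(b)) ∧ h(b, l, c) ∧ g(j, j, l) ∧ h(b, l, l) ∨ g(c ∧ l, d(c), (c ∧ j) ∧ l))) ∨ (h(b ∨ c, g(l, j, c), b ∨ c ∨ (l ∨ j)) ∨ c ∧ ((b ∧ j) ∧ (b ∧ (l ∧ h(c, c, c))) ∨ j ∧ h(c, c, c) ∧ j ∧ b ∧ l))
  Expand products over sums:  d(g(h(j, b, c), c ∧ c, c ∨ j ∨ l)) ∨ g(b ∧ b ∧ j, b ∧ b ∧ b ∧ b, d(b)) ∧ g(j, j, l) ∧ h(b, l, c) ∧ h(b, l, l) ∨ g(c ∧ l, d(c), c ∧ j ∧ l) ∨ h(b ∨ c, g(l, j, c), b ∨ c ∨ j ∨ l) ∨ b ∧ b ∧ c ∧ h(c, c, c) ∧ j ∧ l ∨ b ∧ c ∧ h(c, c, c) ∧ j ∧ j ∧ l
  Sort arguments:  b ∧ b ∧ c ∧ h(c, c, c) ∧ j ∧ l ∨ b ∧ c ∧ h(c, c, c) ∧ j ∧ j ∧ l ∨ d(g(h(j, b, c), c ∧ c, c ∨ j ∨ l)) ∨ g(b ∧ b ∧ j, b ∧ b ∧ b ∧ b, d(b)) ∧ g(j, j, l) ∧ h(b, l, c) ∧ h(b, l, l) ∨ g(c ∧ l, d(c), c ∧ j ∧ l) ∨ h(b ∨ c, g(l, j, c), b ∨ c ∨ j ∨ l)
Right:  g(d(c), l ∧ c, (c ∧ l) ∧ j) ∨ d(g(h(j, b, c), c ∧ c, l ∨ j ∨ c)) ∨ ((j ∧ l) ∧ j) ∧ (h(c, c, c) ∧ b) ∧ c ∨ h(b ∨ c, g(l, j, c), (j ∨ (b ∨ l)) ∨ c) ∨ (b ∧ b) ∧ l ∧ c ∧ h(c, c, c) ∧ j ∨ g(j, j, l) ∧ h(b, l, l) ∧ g((j ∧ b) ∧ b, (b ∧ b) ∧ b ∧ b, d(b)) ∧ h(b, l, c)
  Merge nested applications:  g(d(c), c ∧ l, c ∧ j ∧ l) ∨ d(g(h(j, b, c), c ∧ c, c ∨ j ∨ l)) ∨ b ∧ c ∧ h(c, c, c) ∧ j ∧ j ∧ l ∨ h(b ∨ c, g(l, j, c), b ∨ c ∨ j ∨ l) ∨ b ∧ b ∧ c ∧ h(c, c, c) ∧ j ∧ l ∨ g(b ∧ b ∧ j, b ∧ b ∧ b ∧ b, d(b)) ∧ g(j, j, l) ∧ h(b, l, c) ∧ h(b, l, l)
  Sort:  b ∧ b ∧ c ∧ h(c, c, c) ∧ j ∧ l ∨ b ∧ c ∧ h(c, c, c) ∧ j ∧ j ∧ l ∨ d(g(h(j, b, c), c ∧ c, c ∨ j ∨ l)) ∨ g(b ∧ b ∧ j, b ∧ b ∧ b ∧ b, d(b)) ∧ g(j, j, l) ∧ h(b, l, c) ∧ h(b, l, l) ∨ g(d(c), c ∧ l, c ∧ j ∧ l) ∨ h(b ∨ c, g(l, j, c), b ∨ c ∨ j ∨ l)

Answer: no — b ∧ b ∧ c ∧ h(c, c, c) ∧ j ∧ l ∨ b ∧ c ∧ h(c, c, c) ∧ j ∧ j ∧ l ∨ d(g(h(j, b, c), c ∧ c, c ∨ j ∨ l)) ∨ g(b ∧ b ∧ j, b ∧ b ∧ b ∧ b, d(b)) ∧ g(j, j, l) ∧ h(b, l, c) ∧ h(b, l, l) ∨ g(c ∧ l, d(c), c ∧ j ∧ l) ∨ h(b ∨ c, g(l, j, c), b ∨ c ∨ j ∨ l) vs b ∧ b ∧ c ∧ h(c, c, c) ∧ j ∧ l ∨ b ∧ c ∧ h(c, c, c) ∧ j ∧ j ∧ l ∨ d(g(h(j, b, c), c ∧ c, c ∨ j ∨ l)) ∨ g(b ∧ b ∧ j, b ∧ b ∧ b ∧ b, d(b)) ∧ g(j, j, l) ∧ h(b, l, c) ∧ h(b, l, l) ∨ g(d(c), c ∧ l, c ∧ j ∧ l) ∨ h(b ∨ c, g(l, j, c), b ∨ c ∨ j ∨ l)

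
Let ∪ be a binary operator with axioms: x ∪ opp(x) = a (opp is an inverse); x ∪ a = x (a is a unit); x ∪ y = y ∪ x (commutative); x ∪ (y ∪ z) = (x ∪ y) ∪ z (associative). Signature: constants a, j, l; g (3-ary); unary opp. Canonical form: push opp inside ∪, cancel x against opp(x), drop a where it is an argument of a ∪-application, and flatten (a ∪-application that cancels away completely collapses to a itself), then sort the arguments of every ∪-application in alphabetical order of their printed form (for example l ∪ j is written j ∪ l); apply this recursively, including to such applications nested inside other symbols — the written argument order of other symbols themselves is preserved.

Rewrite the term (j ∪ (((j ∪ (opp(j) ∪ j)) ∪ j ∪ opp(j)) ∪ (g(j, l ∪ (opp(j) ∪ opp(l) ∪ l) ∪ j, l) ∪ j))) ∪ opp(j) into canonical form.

Collect:  j ∪ j ∪ g(j, l, l)
Sort arguments:  g(j, l, l) ∪ j ∪ j

Answer: g(j, l, l) ∪ j ∪ j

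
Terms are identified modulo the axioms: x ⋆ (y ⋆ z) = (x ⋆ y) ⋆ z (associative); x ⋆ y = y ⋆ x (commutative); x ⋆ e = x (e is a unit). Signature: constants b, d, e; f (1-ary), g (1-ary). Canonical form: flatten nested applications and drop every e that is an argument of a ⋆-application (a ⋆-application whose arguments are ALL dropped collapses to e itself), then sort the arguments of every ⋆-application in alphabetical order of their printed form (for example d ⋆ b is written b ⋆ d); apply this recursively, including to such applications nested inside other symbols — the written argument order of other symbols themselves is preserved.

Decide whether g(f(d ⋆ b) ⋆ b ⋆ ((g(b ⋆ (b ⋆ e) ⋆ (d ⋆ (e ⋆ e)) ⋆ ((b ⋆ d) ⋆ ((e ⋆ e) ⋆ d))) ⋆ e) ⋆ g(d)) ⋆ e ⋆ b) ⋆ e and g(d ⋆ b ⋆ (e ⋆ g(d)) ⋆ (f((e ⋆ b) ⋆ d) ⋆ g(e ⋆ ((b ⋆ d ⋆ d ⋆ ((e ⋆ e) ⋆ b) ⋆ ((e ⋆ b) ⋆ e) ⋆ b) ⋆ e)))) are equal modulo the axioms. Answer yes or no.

Answer: no — g(b ⋆ b ⋆ f(b ⋆ d) ⋆ g(b ⋆ b ⋆ b ⋆ d ⋆ d ⋆ d) ⋆ g(d)) vs g(b ⋆ d ⋆ f(b ⋆ d) ⋆ g(b ⋆ b ⋆ b ⋆ b ⋆ d ⋆ d) ⋆ g(d))

Derivation:
Left:  g(f(d ⋆ b) ⋆ b ⋆ ((g(b ⋆ (b ⋆ e) ⋆ (d ⋆ (e ⋆ e)) ⋆ ((b ⋆ d) ⋆ ((e ⋆ e) ⋆ d))) ⋆ e) ⋆ g(d)) ⋆ e ⋆ b) ⋆ e
  Simplify inside:  g(f(d ⋆ b) ⋆ b ⋆ ((g(b ⋆ (b ⋆ e) ⋆ (d ⋆ (e ⋆ e)) ⋆ ((b ⋆ d) ⋆ ((e ⋆ e) ⋆ d))) ⋆ e) ⋆ g(d)) ⋆ e ⋆ b)  →  g(b ⋆ b ⋆ f(b ⋆ d) ⋆ g(b ⋆ b ⋆ b ⋆ d ⋆ d ⋆ d) ⋆ g(d))
  Unit:  drop e
  Sort arguments:  g(b ⋆ b ⋆ f(b ⋆ d) ⋆ g(b ⋆ b ⋆ b ⋆ d ⋆ d ⋆ d) ⋆ g(d))
Right:  g(d ⋆ b ⋆ (e ⋆ g(d)) ⋆ (f((e ⋆ b) ⋆ d) ⋆ g(e ⋆ ((b ⋆ d ⋆ d ⋆ ((e ⋆ e) ⋆ b) ⋆ ((e ⋆ b) ⋆ e) ⋆ b) ⋆ e))))
  Descend into:  d ⋆ b ⋆ (e ⋆ g(d)) ⋆ (f((e ⋆ b) ⋆ d) ⋆ g(e ⋆ ((b ⋆ d ⋆ d ⋆ ((e ⋆ e) ⋆ b) ⋆ ((e ⋆ b) ⋆ e) ⋆ b) ⋆ e)))
  Flatten:  d ⋆ b ⋆ e ⋆ g(d) ⋆ f((e ⋆ b) ⋆ d) ⋆ g(e ⋆ ((b ⋆ d ⋆ d ⋆ ((e ⋆ e) ⋆ b) ⋆ ((e ⋆ b) ⋆ e) ⋆ b) ⋆ e))
  Canonicalize subterm:  f((e ⋆ b) ⋆ d)  →  f(b ⋆ d)
  Inside:  g(e ⋆ ((b ⋆ d ⋆ d ⋆ ((e ⋆ e) ⋆ b) ⋆ ((e ⋆ b) ⋆ e) ⋆ b) ⋆ e))  →  g(b ⋆ b ⋆ b ⋆ b ⋆ d ⋆ d)
  Drop the unit:  drop e
  Order the arguments:  b ⋆ d ⋆ f(b ⋆ d) ⋆ g(b ⋆ b ⋆ b ⋆ b ⋆ d ⋆ d) ⋆ g(d)
  Reassemble:  g(b ⋆ d ⋆ f(b ⋆ d) ⋆ g(b ⋆ b ⋆ b ⋆ b ⋆ d ⋆ d) ⋆ g(d))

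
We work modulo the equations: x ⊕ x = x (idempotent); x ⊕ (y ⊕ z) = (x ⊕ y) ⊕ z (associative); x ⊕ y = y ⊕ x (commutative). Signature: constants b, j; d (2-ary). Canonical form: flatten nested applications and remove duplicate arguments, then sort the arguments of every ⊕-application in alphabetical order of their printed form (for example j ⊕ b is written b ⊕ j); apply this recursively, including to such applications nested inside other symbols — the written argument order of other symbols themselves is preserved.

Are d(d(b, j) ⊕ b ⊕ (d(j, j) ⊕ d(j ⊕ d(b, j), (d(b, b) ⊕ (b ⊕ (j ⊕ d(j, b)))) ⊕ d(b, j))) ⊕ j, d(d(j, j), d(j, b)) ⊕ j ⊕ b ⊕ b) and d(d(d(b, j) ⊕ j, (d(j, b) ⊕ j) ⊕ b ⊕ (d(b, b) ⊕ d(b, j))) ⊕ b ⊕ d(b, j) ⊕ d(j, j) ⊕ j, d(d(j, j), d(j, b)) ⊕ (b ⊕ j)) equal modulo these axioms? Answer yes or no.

Answer: yes — both canonical forms are d(b ⊕ d(b, j) ⊕ d(d(b, j) ⊕ j, b ⊕ d(b, b) ⊕ d(b, j) ⊕ d(j, b) ⊕ j) ⊕ d(j, j) ⊕ j, b ⊕ d(d(j, j), d(j, b)) ⊕ j)

Derivation:
Left:  d(d(b, j) ⊕ b ⊕ (d(j, j) ⊕ d(j ⊕ d(b, j), (d(b, b) ⊕ (b ⊕ (j ⊕ d(j, b)))) ⊕ d(b, j))) ⊕ j, d(d(j, j), d(j, b)) ⊕ j ⊕ b ⊕ b)
  Focus inside:  d(b, j) ⊕ b ⊕ (d(j, j) ⊕ d(j ⊕ d(b, j), (d(b, b) ⊕ (b ⊕ (j ⊕ d(j, b)))) ⊕ d(b, j))) ⊕ j
  Flatten:  d(b, j) ⊕ b ⊕ d(j, j) ⊕ d(j ⊕ d(b, j), (d(b, b) ⊕ (b ⊕ (j ⊕ d(j, b)))) ⊕ d(b, j)) ⊕ j
  Simplify inside:  d(j ⊕ d(b, j), (d(b, b) ⊕ (b ⊕ (j ⊕ d(j, b)))) ⊕ d(b, j))  →  d(d(b, j) ⊕ j, b ⊕ d(b, b) ⊕ d(b, j) ⊕ d(j, b) ⊕ j)
  Sort arguments:  b ⊕ d(b, j) ⊕ d(d(b, j) ⊕ j, b ⊕ d(b, b) ⊕ d(b, j) ⊕ d(j, b) ⊕ j) ⊕ d(j, j) ⊕ j
  Put back:  d(b ⊕ d(b, j) ⊕ d(d(b, j) ⊕ j, b ⊕ d(b, b) ⊕ d(b, j) ⊕ d(j, b) ⊕ j) ⊕ d(j, j) ⊕ j, b ⊕ d(d(j, j), d(j, b)) ⊕ j)
Right:  d(d(d(b, j) ⊕ j, (d(j, b) ⊕ j) ⊕ b ⊕ (d(b, b) ⊕ d(b, j))) ⊕ b ⊕ d(b, j) ⊕ d(j, j) ⊕ j, d(d(j, j), d(j, b)) ⊕ (b ⊕ j))
  Descend into:  d(d(b, j) ⊕ j, (d(j, b) ⊕ j) ⊕ b ⊕ (d(b, b) ⊕ d(b, j))) ⊕ b ⊕ d(b, j) ⊕ d(j, j) ⊕ j
  Inside:  d(d(b, j) ⊕ j, (d(j, b) ⊕ j) ⊕ b ⊕ (d(b, b) ⊕ d(b, j)))  →  d(d(b, j) ⊕ j, b ⊕ d(b, b) ⊕ d(b, j) ⊕ d(j, b) ⊕ j)
  Order the arguments:  b ⊕ d(b, j) ⊕ d(d(b, j) ⊕ j, b ⊕ d(b, b) ⊕ d(b, j) ⊕ d(j, b) ⊕ j) ⊕ d(j, j) ⊕ j
  Rebuild:  d(b ⊕ d(b, j) ⊕ d(d(b, j) ⊕ j, b ⊕ d(b, b) ⊕ d(b, j) ⊕ d(j, b) ⊕ j) ⊕ d(j, j) ⊕ j, b ⊕ d(d(j, j), d(j, b)) ⊕ j)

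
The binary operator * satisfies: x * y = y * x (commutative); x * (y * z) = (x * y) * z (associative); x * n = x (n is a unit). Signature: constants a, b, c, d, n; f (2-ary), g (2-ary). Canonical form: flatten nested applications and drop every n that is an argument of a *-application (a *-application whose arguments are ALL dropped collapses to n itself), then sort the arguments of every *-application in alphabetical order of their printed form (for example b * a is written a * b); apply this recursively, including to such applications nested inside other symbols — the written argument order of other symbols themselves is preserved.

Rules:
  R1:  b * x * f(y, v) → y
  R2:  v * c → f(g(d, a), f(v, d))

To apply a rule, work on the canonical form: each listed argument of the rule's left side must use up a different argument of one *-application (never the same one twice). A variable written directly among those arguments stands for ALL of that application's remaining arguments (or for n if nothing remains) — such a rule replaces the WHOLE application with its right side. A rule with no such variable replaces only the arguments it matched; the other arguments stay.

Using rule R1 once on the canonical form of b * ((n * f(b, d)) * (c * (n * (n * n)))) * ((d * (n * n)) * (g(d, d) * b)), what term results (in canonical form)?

Canonical form:  b * b * c * d * f(b, d) * g(d, d)
Match R1:  consume b, f(b, d);  v := d, x := b * c * d * g(d, d), y := b
Every leftover argument binds to the variable; the entire application is replaced.
Giving:  b

Answer: b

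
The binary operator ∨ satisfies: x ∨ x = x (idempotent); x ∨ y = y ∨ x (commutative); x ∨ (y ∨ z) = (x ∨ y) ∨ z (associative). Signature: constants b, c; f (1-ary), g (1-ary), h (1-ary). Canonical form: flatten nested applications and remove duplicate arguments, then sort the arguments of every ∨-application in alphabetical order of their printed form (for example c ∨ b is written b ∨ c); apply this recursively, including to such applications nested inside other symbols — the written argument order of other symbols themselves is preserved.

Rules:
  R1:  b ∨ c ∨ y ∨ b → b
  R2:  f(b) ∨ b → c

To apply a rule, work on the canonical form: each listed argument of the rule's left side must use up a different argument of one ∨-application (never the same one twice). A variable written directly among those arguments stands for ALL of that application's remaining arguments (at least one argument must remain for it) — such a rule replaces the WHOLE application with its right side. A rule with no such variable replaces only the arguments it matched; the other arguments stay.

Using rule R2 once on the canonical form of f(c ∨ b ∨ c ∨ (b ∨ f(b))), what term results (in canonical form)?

Canonical form:  f(b ∨ c ∨ f(b))
Apply R2:  consuming b, f(b)
Result:  f(c)

Answer: f(c)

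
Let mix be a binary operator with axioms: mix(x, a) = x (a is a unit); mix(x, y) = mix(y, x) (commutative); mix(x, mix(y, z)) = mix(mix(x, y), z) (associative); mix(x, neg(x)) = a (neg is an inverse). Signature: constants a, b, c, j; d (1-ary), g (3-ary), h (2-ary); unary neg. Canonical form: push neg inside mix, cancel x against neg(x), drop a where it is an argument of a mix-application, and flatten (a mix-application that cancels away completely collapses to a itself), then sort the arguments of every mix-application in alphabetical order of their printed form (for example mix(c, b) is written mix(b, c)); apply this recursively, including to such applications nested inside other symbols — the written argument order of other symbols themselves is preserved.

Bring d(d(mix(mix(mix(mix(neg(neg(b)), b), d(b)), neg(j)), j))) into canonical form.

Work inside:  mix(mix(mix(mix(neg(neg(b)), b), d(b)), neg(j)), j)
Push neg inside:  distribute neg over mix and collapse double neg
Inverses cancel:  j cancels
Collect:  mix(b, b, d(b))
Put back:  d(d(mix(b, b, d(b))))

Answer: d(d(mix(b, b, d(b))))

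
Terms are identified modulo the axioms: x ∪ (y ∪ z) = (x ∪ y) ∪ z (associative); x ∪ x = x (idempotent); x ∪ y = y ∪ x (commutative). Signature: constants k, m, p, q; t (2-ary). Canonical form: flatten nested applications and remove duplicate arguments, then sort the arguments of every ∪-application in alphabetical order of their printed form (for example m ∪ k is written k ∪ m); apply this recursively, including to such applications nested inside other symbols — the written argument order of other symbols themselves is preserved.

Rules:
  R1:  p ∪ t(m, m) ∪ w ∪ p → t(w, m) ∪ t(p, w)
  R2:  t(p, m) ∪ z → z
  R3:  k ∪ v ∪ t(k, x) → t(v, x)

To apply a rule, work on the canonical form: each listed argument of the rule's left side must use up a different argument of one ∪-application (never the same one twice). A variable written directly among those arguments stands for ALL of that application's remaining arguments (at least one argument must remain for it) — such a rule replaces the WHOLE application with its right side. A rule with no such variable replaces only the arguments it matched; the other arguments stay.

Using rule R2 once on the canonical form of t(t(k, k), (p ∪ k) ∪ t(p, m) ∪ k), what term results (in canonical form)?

Answer: t(t(k, k), k ∪ p)

Derivation:
Canonical form:  t(t(k, k), k ∪ p ∪ t(p, m))
Match R2:  consume t(p, m);  z := k ∪ p
Every leftover argument binds to the variable; the entire application is replaced.
Result:  t(t(k, k), k ∪ p)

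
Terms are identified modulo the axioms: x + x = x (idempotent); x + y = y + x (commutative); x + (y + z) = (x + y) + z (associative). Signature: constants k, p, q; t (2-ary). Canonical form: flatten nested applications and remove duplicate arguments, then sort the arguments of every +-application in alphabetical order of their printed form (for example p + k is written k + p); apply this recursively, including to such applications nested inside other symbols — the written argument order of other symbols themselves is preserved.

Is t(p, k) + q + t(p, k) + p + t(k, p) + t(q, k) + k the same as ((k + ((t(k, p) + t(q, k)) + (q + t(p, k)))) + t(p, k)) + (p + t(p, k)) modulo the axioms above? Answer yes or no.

Left:  t(p, k) + q + t(p, k) + p + t(k, p) + t(q, k) + k
  Deduplicate:  drop duplicate t(p, k)
  Sort arguments:  k + p + q + t(k, p) + t(p, k) + t(q, k)
Right:  ((k + ((t(k, p) + t(q, k)) + (q + t(p, k)))) + t(p, k)) + (p + t(p, k))
  Un-nest:  k + t(k, p) + t(q, k) + q + t(p, k) + t(p, k) + p + t(p, k)
  Drop duplicates:  drop duplicate t(p, k), t(p, k)
  Sort:  k + p + q + t(k, p) + t(p, k) + t(q, k)

Answer: yes — both canonical forms are k + p + q + t(k, p) + t(p, k) + t(q, k)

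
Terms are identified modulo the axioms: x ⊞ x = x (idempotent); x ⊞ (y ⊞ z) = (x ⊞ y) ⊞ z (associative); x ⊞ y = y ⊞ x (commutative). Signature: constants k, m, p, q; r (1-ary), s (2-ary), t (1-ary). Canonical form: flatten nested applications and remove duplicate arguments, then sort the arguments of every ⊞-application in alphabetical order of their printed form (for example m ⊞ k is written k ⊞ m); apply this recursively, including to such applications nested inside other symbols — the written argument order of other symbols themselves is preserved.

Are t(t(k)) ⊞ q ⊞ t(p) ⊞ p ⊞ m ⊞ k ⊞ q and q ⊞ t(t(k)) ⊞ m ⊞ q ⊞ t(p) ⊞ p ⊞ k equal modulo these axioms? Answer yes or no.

Left:  t(t(k)) ⊞ q ⊞ t(p) ⊞ p ⊞ m ⊞ k ⊞ q
  Drop duplicates:  drop duplicate q
  Order the arguments:  k ⊞ m ⊞ p ⊞ q ⊞ t(p) ⊞ t(t(k))
Right:  q ⊞ t(t(k)) ⊞ m ⊞ q ⊞ t(p) ⊞ p ⊞ k
  Drop duplicates:  drop duplicate q
  Sort:  k ⊞ m ⊞ p ⊞ q ⊞ t(p) ⊞ t(t(k))

Answer: yes — both canonical forms are k ⊞ m ⊞ p ⊞ q ⊞ t(p) ⊞ t(t(k))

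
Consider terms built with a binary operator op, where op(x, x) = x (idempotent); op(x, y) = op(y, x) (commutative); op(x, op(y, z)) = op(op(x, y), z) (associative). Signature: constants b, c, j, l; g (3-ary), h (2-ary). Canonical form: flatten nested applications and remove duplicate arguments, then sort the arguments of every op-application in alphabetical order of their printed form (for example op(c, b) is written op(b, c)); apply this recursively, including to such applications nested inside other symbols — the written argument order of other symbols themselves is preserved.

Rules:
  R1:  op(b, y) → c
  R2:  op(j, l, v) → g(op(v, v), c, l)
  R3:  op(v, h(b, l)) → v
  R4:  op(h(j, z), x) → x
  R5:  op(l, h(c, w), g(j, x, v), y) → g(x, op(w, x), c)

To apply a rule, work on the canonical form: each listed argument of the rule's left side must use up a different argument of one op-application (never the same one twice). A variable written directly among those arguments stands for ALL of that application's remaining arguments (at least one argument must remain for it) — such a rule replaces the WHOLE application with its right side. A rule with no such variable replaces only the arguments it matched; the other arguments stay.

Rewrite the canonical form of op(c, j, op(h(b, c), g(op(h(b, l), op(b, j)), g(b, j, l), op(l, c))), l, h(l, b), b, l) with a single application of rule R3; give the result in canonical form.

Canonical form:  op(b, c, g(op(b, h(b, l), j), g(b, j, l), op(c, l)), h(b, c), h(l, b), j, l)
Match R3:  consume h(b, l);  v := op(b, j)
The variable takes the whole remainder — replace the entire application.
Result:  op(b, c, g(op(b, j), g(b, j, l), op(c, l)), h(b, c), h(l, b), j, l)

Answer: op(b, c, g(op(b, j), g(b, j, l), op(c, l)), h(b, c), h(l, b), j, l)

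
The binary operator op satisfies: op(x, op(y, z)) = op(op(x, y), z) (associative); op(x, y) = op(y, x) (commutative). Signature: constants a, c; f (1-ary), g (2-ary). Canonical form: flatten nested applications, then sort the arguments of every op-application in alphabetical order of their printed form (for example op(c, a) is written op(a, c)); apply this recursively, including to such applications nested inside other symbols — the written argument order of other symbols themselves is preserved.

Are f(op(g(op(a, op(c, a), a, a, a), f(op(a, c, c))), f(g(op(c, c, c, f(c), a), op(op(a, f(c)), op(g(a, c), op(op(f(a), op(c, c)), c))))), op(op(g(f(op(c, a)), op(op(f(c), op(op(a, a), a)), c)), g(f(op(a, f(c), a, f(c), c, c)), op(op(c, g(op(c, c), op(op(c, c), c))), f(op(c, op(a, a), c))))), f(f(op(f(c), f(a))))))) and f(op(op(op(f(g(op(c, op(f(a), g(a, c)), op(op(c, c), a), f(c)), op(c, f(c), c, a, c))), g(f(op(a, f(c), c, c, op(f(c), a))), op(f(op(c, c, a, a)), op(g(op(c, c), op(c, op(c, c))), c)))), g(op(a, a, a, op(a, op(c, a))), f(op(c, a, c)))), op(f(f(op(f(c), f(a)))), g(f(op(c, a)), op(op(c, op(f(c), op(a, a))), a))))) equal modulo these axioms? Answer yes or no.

Answer: no — f(op(f(f(op(f(a), f(c)))), f(g(op(a, c, c, c, f(c)), op(a, c, c, c, f(a), f(c), g(a, c)))), g(f(op(a, a, c, c, f(c), f(c))), op(c, f(op(a, a, c, c)), g(op(c, c), op(c, c, c)))), g(f(op(a, c)), op(a, a, a, c, f(c))), g(op(a, a, a, a, a, c), f(op(a, c, c))))) vs f(op(f(f(op(f(a), f(c)))), f(g(op(a, c, c, c, f(a), f(c), g(a, c)), op(a, c, c, c, f(c)))), g(f(op(a, a, c, c, f(c), f(c))), op(c, f(op(a, a, c, c)), g(op(c, c), op(c, c, c)))), g(f(op(a, c)), op(a, a, a, c, f(c))), g(op(a, a, a, a, a, c), f(op(a, c, c)))))

Derivation:
Left:  f(op(g(op(a, op(c, a), a, a, a), f(op(a, c, c))), f(g(op(c, c, c, f(c), a), op(op(a, f(c)), op(g(a, c), op(op(f(a), op(c, c)), c))))), op(op(g(f(op(c, a)), op(op(f(c), op(op(a, a), a)), c)), g(f(op(a, f(c), a, f(c), c, c)), op(op(c, g(op(c, c), op(op(c, c), c))), f(op(c, op(a, a), c))))), f(f(op(f(c), f(a)))))))
  Work inside:  op(g(op(a, op(c, a), a, a, a), f(op(a, c, c))), f(g(op(c, c, c, f(c), a), op(op(a, f(c)), op(g(a, c), op(op(f(a), op(c, c)), c))))), op(op(g(f(op(c, a)), op(op(f(c), op(op(a, a), a)), c)), g(f(op(a, f(c), a, f(c), c, c)), op(op(c, g(op(c, c), op(op(c, c), c))), f(op(c, op(a, a), c))))), f(f(op(f(c), f(a))))))
  Flatten:  op(g(op(a, op(c, a), a, a, a), f(op(a, c, c))), f(g(op(c, c, c, f(c), a), op(op(a, f(c)), op(g(a, c), op(op(f(a), op(c, c)), c))))), g(f(op(c, a)), op(op(f(c), op(op(a, a), a)), c)), g(f(op(a, f(c), a, f(c), c, c)), op(op(c, g(op(c, c), op(op(c, c), c))), f(op(c, op(a, a), c)))), f(f(op(f(c), f(a)))))
  Canonicalize subterm:  g(op(a, op(c, a), a, a, a), f(op(a, c, c)))  →  g(op(a, a, a, a, a, c), f(op(a, c, c)))
  Canonicalize subterm:  f(g(op(c, c, c, f(c), a), op(op(a, f(c)), op(g(a, c), op(op(f(a), op(c, c)), c)))))  →  f(g(op(a, c, c, c, f(c)), op(a, c, c, c, f(a), f(c), g(a, c))))
  Simplify inside:  g(f(op(c, a)), op(op(f(c), op(op(a, a), a)), c))  →  g(f(op(a, c)), op(a, a, a, c, f(c)))
  Order the arguments:  op(f(f(op(f(a), f(c)))), f(g(op(a, c, c, c, f(c)), op(a, c, c, c, f(a), f(c), g(a, c)))), g(f(op(a, a, c, c, f(c), f(c))), op(c, f(op(a, a, c, c)), g(op(c, c), op(c, c, c)))), g(f(op(a, c)), op(a, a, a, c, f(c))), g(op(a, a, a, a, a, c), f(op(a, c, c))))
  Rebuild:  f(op(f(f(op(f(a), f(c)))), f(g(op(a, c, c, c, f(c)), op(a, c, c, c, f(a), f(c), g(a, c)))), g(f(op(a, a, c, c, f(c), f(c))), op(c, f(op(a, a, c, c)), g(op(c, c), op(c, c, c)))), g(f(op(a, c)), op(a, a, a, c, f(c))), g(op(a, a, a, a, a, c), f(op(a, c, c)))))
Right:  f(op(op(op(f(g(op(c, op(f(a), g(a, c)), op(op(c, c), a), f(c)), op(c, f(c), c, a, c))), g(f(op(a, f(c), c, c, op(f(c), a))), op(f(op(c, c, a, a)), op(g(op(c, c), op(c, op(c, c))), c)))), g(op(a, a, a, op(a, op(c, a))), f(op(c, a, c)))), op(f(f(op(f(c), f(a)))), g(f(op(c, a)), op(op(c, op(f(c), op(a, a))), a)))))
  Work inside:  op(op(op(f(g(op(c, op(f(a), g(a, c)), op(op(c, c), a), f(c)), op(c, f(c), c, a, c))), g(f(op(a, f(c), c, c, op(f(c), a))), op(f(op(c, c, a, a)), op(g(op(c, c), op(c, op(c, c))), c)))), g(op(a, a, a, op(a, op(c, a))), f(op(c, a, c)))), op(f(f(op(f(c), f(a)))), g(f(op(c, a)), op(op(c, op(f(c), op(a, a))), a))))
  Merge nested applications:  op(f(g(op(c, op(f(a), g(a, c)), op(op(c, c), a), f(c)), op(c, f(c), c, a, c))), g(f(op(a, f(c), c, c, op(f(c), a))), op(f(op(c, c, a, a)), op(g(op(c, c), op(c, op(c, c))), c))), g(op(a, a, a, op(a, op(c, a))), f(op(c, a, c))), f(f(op(f(c), f(a)))), g(f(op(c, a)), op(op(c, op(f(c), op(a, a))), a)))
  Inside:  f(g(op(c, op(f(a), g(a, c)), op(op(c, c), a), f(c)), op(c, f(c), c, a, c)))  →  f(g(op(a, c, c, c, f(a), f(c), g(a, c)), op(a, c, c, c, f(c))))
  Inside:  g(f(op(a, f(c), c, c, op(f(c), a))), op(f(op(c, c, a, a)), op(g(op(c, c), op(c, op(c, c))), c)))  →  g(f(op(a, a, c, c, f(c), f(c))), op(c, f(op(a, a, c, c)), g(op(c, c), op(c, c, c))))
  Canonicalize subterm:  g(op(a, a, a, op(a, op(c, a))), f(op(c, a, c)))  →  g(op(a, a, a, a, a, c), f(op(a, c, c)))
  Sort:  op(f(f(op(f(a), f(c)))), f(g(op(a, c, c, c, f(a), f(c), g(a, c)), op(a, c, c, c, f(c)))), g(f(op(a, a, c, c, f(c), f(c))), op(c, f(op(a, a, c, c)), g(op(c, c), op(c, c, c)))), g(f(op(a, c)), op(a, a, a, c, f(c))), g(op(a, a, a, a, a, c), f(op(a, c, c))))
  Put back:  f(op(f(f(op(f(a), f(c)))), f(g(op(a, c, c, c, f(a), f(c), g(a, c)), op(a, c, c, c, f(c)))), g(f(op(a, a, c, c, f(c), f(c))), op(c, f(op(a, a, c, c)), g(op(c, c), op(c, c, c)))), g(f(op(a, c)), op(a, a, a, c, f(c))), g(op(a, a, a, a, a, c), f(op(a, c, c)))))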